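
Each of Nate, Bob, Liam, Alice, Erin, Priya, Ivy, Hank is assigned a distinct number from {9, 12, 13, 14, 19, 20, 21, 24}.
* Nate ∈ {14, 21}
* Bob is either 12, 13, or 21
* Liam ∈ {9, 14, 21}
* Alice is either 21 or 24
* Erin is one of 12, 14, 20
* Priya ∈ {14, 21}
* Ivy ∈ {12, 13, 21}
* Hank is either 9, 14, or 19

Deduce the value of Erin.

20

The 8 variables draw from only 8 values {9, 12, 13, 14, 19, 20, 21, 24}, so each is used; only Hank can be 19, hence Hank = 19.
Among the 7 still-open variables, 9 fits only Liam (and all 7 values in {9, 12, 13, 14, 20, 21, 24} must be used), so Liam = 9.
The 6 still-open variables draw from only 6 values {12, 13, 14, 20, 21, 24}, so each is used; only Erin can be 20, hence Erin = 20.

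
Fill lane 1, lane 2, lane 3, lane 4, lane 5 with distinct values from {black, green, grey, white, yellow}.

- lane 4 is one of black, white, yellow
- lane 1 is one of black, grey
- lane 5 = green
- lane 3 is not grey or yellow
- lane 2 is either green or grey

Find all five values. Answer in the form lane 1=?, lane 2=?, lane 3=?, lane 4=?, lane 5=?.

lane 5 has just one choice, so lane 5 = green. Eliminate green elsewhere: lane 2, lane 3.
lane 2 must be grey (only option left). Remove grey from lane 1.
lane 1's domain is down to {black}, so lane 1 = black. So lane 3, lane 4 can't be black.
lane 3 must be white (only option left). So lane 4 can't be white.
lane 4 must be yellow (only option left).

lane 1=black, lane 2=grey, lane 3=white, lane 4=yellow, lane 5=green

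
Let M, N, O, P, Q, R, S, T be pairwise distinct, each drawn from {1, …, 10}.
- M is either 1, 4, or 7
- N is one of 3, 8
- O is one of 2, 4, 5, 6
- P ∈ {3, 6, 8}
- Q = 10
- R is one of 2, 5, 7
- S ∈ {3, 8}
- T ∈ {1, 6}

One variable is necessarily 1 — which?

T

Q's domain is down to {10}, so Q = 10.
N and S share exactly the 2 values {3, 8}; by pigeonhole those values go to them, so strike 3, 8 from P.
P's domain is down to {6}, so P = 6. Strike 6 from O, T.
So 1 goes to T.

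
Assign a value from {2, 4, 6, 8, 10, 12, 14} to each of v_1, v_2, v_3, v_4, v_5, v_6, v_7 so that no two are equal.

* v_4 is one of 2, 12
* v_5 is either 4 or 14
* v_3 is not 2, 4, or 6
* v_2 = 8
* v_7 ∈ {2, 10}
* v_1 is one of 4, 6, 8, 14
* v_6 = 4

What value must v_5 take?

14

v_2 has just one choice, so v_2 = 8. Eliminate 8 elsewhere: v_1, v_3.
v_6 must be 4 (only option left). Remove 4 from v_1, v_5.
So v_5 = 14.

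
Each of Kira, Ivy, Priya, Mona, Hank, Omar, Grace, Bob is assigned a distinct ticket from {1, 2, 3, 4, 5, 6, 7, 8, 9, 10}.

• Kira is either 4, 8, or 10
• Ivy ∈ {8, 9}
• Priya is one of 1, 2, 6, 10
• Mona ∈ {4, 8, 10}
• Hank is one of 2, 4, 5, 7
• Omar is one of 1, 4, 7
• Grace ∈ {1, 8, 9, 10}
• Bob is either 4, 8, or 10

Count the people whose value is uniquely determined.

The 3 variables Kira, Mona, Bob are confined to {4, 8, 10}, which locks those values in; drop them from Ivy, Priya, Hank, Omar, Grace.
Ivy has just one choice, so Ivy = 9. So Grace can't be 9.
Grace's domain is down to {1}, so Grace = 1. Strike 1 from Priya, Omar.
That leaves Omar = 7. So Hank can't be 7.
Determined: Ivy=9, Omar=7, Grace=1. The other people each still have more than one consistent value. That makes 3.

3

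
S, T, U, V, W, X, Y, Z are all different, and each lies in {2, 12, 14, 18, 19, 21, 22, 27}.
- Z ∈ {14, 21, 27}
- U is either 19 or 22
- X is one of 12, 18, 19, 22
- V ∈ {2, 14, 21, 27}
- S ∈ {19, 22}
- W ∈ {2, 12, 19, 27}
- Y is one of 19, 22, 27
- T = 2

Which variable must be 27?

Y

T has just one choice, so T = 2. Eliminate 2 elsewhere: V, W.
The 7 still-open variables draw from only 7 values {12, 14, 18, 19, 21, 22, 27}, so each is used; only X can be 18, hence X = 18.
The 6 still-open variables draw from only 6 values {12, 14, 19, 21, 22, 27}, so each is used; only W can be 12, hence W = 12.
S and U share exactly the 2 values {19, 22}; by pigeonhole those values go to them, so strike 19, 22 from Y.
So 27 goes to Y.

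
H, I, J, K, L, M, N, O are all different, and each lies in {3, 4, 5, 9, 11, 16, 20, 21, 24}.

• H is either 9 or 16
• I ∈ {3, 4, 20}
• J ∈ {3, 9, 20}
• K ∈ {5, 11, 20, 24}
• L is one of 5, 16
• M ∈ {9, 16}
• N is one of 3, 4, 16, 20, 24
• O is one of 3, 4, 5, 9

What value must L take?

5

The 8 variables together cover exactly {3, 4, 5, 9, 11, 16, 20, 24} — 8 values for 8 variables — and 11 appears only in K's list, so K = 11.
The 7 still-open variables draw from only 7 values {3, 4, 5, 9, 16, 20, 24}, so each is used; only N can be 24, hence N = 24.
The 2 variables H and M are confined to {9, 16}, which locks those values in; drop them from J, L, O.
So L = 5.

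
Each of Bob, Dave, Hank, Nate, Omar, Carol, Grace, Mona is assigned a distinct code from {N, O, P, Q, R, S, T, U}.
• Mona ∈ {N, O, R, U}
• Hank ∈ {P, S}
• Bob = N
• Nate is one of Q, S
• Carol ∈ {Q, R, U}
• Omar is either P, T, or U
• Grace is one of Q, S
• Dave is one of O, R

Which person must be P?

Bob's domain is down to {N}, so Bob = N. So Mona can't be N.
The 7 still-open variables together cover exactly {O, P, Q, R, S, T, U} — 7 values for 7 variables — and T appears only in Omar's list, so Omar = T.
The 6 still-open variables draw from only 6 values {O, P, Q, R, S, U}, so each is used; only Hank can be P, hence Hank = P.

Hank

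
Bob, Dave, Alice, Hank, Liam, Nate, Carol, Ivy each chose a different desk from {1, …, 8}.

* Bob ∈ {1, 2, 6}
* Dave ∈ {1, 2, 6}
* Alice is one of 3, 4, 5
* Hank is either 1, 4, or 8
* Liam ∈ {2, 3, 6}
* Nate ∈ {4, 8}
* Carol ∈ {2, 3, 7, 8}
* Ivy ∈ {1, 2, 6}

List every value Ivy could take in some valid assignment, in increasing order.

The 8 variables together cover exactly {1, 2, 3, 4, 5, 6, 7, 8} — 8 values for 8 variables — and 5 appears only in Alice's list, so Alice = 5.
The 7 still-open variables together cover exactly {1, 2, 3, 4, 6, 7, 8} — 7 values for 7 variables — and 7 appears only in Carol's list, so Carol = 7.
The 6 still-open variables together cover exactly {1, 2, 3, 4, 6, 8} — 6 values for 6 variables — and 3 appears only in Liam's list, so Liam = 3.
Bob, Dave, Ivy between them cover only {1, 2, 6} — a naked triple. Remove those values from Hank.
No further eliminations apply; Ivy can still be any of 1, 2, 6.

1, 2, 6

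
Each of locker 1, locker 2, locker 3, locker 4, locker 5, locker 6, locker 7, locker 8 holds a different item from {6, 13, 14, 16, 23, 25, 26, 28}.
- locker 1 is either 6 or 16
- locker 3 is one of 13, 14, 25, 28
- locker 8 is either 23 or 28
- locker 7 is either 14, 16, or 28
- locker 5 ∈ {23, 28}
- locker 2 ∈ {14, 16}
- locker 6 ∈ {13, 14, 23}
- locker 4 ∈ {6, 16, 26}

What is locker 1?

Among the 8 variables, 25 fits only locker 3 (and all 8 values in {6, 13, 14, 16, 23, 25, 26, 28} must be used), so locker 3 = 25.
The 7 still-open variables together cover exactly {6, 13, 14, 16, 23, 26, 28} — 7 values for 7 variables — and 13 appears only in locker 6's list, so locker 6 = 13.
The 6 still-open variables draw from only 6 values {6, 14, 16, 23, 26, 28}, so each is used; only locker 4 can be 26, hence locker 4 = 26.
The 5 still-open variables together cover exactly {6, 14, 16, 23, 28} — 5 values for 5 variables — and 6 appears only in locker 1's list, so locker 1 = 6.

6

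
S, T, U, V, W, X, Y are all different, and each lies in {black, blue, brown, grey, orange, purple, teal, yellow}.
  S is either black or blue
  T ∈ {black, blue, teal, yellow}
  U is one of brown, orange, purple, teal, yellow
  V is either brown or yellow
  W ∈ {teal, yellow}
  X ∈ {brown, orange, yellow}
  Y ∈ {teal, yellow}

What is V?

Among the 7 variables, purple fits only U (and all 7 values in {black, blue, brown, orange, purple, teal, yellow} must be used), so U = purple.
The 6 still-open variables together cover exactly {black, blue, brown, orange, teal, yellow} — 6 values for 6 variables — and orange appears only in X's list, so X = orange.
The 5 still-open variables draw from only 5 values {black, blue, brown, teal, yellow}, so each is used; only V can be brown, hence V = brown.

brown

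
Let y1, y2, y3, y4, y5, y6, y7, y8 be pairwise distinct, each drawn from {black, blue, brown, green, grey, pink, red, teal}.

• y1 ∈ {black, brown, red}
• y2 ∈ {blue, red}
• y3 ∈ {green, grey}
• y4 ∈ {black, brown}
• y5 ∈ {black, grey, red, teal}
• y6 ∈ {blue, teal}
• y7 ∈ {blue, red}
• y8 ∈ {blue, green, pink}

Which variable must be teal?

y6

The 8 variables together cover exactly {black, blue, brown, green, grey, pink, red, teal} — 8 values for 8 variables — and pink appears only in y8's list, so y8 = pink.
Among the 7 still-open variables, green fits only y3 (and all 7 values in {black, blue, brown, green, grey, red, teal} must be used), so y3 = green.
The 6 still-open variables draw from only 6 values {black, blue, brown, grey, red, teal}, so each is used; only y5 can be grey, hence y5 = grey.
The 5 still-open variables draw from only 5 values {black, blue, brown, red, teal}, so each is used; only y6 can be teal, hence y6 = teal.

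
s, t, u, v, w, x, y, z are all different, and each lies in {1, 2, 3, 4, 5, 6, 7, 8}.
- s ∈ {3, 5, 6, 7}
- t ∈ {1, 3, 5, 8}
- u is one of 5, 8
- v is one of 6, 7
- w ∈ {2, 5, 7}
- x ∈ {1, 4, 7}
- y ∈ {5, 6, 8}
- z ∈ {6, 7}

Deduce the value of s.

The 8 variables draw from only 8 values {1, 2, 3, 4, 5, 6, 7, 8}, so each is used; only w can be 2, hence w = 2.
The 7 still-open variables draw from only 7 values {1, 3, 4, 5, 6, 7, 8}, so each is used; only x can be 4, hence x = 4.
The 6 still-open variables draw from only 6 values {1, 3, 5, 6, 7, 8}, so each is used; only t can be 1, hence t = 1.
Among the 5 still-open variables, 3 fits only s (and all 5 values in {3, 5, 6, 7, 8} must be used), so s = 3.

3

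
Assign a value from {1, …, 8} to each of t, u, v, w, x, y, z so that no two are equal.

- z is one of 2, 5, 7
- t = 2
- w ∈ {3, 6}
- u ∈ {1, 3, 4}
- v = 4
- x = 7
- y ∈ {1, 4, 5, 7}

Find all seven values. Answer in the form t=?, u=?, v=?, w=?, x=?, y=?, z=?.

t=2, u=3, v=4, w=6, x=7, y=1, z=5

t's domain is down to {2}, so t = 2. Strike 2 from z.
v has just one choice, so v = 4. So u, y can't be 4.
x must be 7 (only option left). So y, z can't be 7.
z must be 5 (only option left). Remove 5 from y.
y has just one choice, so y = 1. So u can't be 1.
u must be 3 (only option left). Eliminate 3 elsewhere: w.
That leaves w = 6.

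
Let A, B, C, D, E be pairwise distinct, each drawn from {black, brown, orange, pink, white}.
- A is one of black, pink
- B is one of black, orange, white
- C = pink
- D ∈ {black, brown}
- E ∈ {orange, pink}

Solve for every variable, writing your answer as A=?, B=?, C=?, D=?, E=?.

A=black, B=white, C=pink, D=brown, E=orange

C must be pink (only option left). Strike pink from A, E.
E has just one choice, so E = orange. Strike orange from B.
A has just one choice, so A = black. Remove black from B, D.
That leaves B = white.
D's domain is down to {brown}, so D = brown.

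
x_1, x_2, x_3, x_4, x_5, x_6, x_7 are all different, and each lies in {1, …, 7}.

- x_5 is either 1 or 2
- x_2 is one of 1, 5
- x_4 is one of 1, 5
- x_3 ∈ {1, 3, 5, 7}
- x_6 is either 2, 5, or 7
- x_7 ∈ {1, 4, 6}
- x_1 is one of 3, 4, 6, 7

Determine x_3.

3

x_2 and x_4 share exactly the 2 values {1, 5}; by pigeonhole those values go to them, so strike 1, 5 from x_3, x_5, x_6, x_7.
x_5's domain is down to {2}, so x_5 = 2. Strike 2 from x_6.
That leaves x_6 = 7. Remove 7 from x_1, x_3.
So x_3 = 3.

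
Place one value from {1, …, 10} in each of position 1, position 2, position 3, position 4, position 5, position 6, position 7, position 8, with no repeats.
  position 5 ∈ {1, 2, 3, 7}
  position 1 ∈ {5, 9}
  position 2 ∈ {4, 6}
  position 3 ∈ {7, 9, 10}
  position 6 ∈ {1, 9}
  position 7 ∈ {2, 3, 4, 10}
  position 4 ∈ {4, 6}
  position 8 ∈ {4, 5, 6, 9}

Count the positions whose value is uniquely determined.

The 2 variables position 2 and position 4 are confined to {4, 6}, which locks those values in; drop them from position 7, position 8.
position 1 and position 8 share exactly the 2 values {5, 9}; by pigeonhole those values go to them, so strike 5, 9 from position 3, position 6.
That leaves position 6 = 1. So position 5 can't be 1.
Determined: position 6=1. The other positions each still have more than one consistent value. That makes 1.

1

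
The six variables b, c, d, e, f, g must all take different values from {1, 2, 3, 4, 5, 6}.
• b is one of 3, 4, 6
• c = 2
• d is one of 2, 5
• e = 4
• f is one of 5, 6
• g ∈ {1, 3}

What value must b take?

3

c's domain is down to {2}, so c = 2. So d can't be 2.
d has just one choice, so d = 5. So f can't be 5.
That leaves e = 4. Eliminate 4 elsewhere: b.
f's domain is down to {6}, so f = 6. Strike 6 from b.
So b = 3.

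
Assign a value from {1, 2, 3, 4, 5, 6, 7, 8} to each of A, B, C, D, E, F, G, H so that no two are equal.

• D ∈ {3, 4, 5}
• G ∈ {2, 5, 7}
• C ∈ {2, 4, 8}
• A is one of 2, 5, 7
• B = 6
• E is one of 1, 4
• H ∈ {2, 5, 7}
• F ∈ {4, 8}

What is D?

3

B has just one choice, so B = 6.
The 7 still-open variables draw from only 7 values {1, 2, 3, 4, 5, 7, 8}, so each is used; only E can be 1, hence E = 1.
The 6 still-open variables draw from only 6 values {2, 3, 4, 5, 7, 8}, so each is used; only D can be 3, hence D = 3.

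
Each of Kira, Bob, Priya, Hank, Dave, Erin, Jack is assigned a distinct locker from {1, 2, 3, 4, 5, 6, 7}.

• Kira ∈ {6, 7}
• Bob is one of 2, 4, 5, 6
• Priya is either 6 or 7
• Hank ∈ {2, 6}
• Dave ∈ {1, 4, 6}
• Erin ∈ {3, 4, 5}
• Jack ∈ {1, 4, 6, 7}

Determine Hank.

2

The 7 variables together cover exactly {1, 2, 3, 4, 5, 6, 7} — 7 values for 7 variables — and 3 appears only in Erin's list, so Erin = 3.
The 6 still-open variables together cover exactly {1, 2, 4, 5, 6, 7} — 6 values for 6 variables — and 5 appears only in Bob's list, so Bob = 5.
The 5 still-open variables together cover exactly {1, 2, 4, 6, 7} — 5 values for 5 variables — and 2 appears only in Hank's list, so Hank = 2.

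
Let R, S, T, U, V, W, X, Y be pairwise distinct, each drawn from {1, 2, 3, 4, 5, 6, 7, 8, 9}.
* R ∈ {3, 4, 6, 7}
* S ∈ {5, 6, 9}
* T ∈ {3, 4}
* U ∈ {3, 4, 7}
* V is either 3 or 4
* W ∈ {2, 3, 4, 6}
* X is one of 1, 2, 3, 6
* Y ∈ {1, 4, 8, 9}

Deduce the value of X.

T and V share exactly the 2 values {3, 4}; by pigeonhole those values go to them, so strike 3, 4 from R, U, W, X, Y.
U has just one choice, so U = 7. Eliminate 7 elsewhere: R.
R has just one choice, so R = 6. Eliminate 6 elsewhere: S, W, X.
That leaves W = 2. So X can't be 2.
So X = 1.

1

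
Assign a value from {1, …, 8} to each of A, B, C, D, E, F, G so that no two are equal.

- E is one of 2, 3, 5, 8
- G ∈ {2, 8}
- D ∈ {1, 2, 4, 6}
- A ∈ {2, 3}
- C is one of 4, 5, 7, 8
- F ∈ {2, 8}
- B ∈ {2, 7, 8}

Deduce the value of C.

4

F and G between them cover only {2, 8} — a naked pair. Remove those values from A, B, C, D, E.
A's domain is down to {3}, so A = 3. Strike 3 from E.
B's domain is down to {7}, so B = 7. So C can't be 7.
That leaves E = 5. Eliminate 5 elsewhere: C.
So C = 4.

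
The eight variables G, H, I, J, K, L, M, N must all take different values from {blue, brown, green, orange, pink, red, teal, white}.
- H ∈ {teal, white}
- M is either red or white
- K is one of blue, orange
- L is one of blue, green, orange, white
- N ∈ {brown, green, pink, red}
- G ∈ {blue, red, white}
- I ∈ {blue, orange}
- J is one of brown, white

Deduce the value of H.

Among the 8 variables, pink fits only N (and all 8 values in {blue, brown, green, orange, pink, red, teal, white} must be used), so N = pink.
The 7 still-open variables together cover exactly {blue, brown, green, orange, red, teal, white} — 7 values for 7 variables — and brown appears only in J's list, so J = brown.
The 6 still-open variables together cover exactly {blue, green, orange, red, teal, white} — 6 values for 6 variables — and green appears only in L's list, so L = green.
Among the 5 still-open variables, teal fits only H (and all 5 values in {blue, orange, red, teal, white} must be used), so H = teal.

teal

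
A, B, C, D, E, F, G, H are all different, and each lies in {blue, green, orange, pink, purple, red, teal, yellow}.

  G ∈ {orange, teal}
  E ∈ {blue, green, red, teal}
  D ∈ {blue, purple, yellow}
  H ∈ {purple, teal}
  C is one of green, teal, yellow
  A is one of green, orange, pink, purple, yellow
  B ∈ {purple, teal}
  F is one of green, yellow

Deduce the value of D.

blue

The 8 variables together cover exactly {blue, green, orange, pink, purple, red, teal, yellow} — 8 values for 8 variables — and pink appears only in A's list, so A = pink.
The 7 still-open variables together cover exactly {blue, green, orange, purple, red, teal, yellow} — 7 values for 7 variables — and orange appears only in G's list, so G = orange.
Among the 6 still-open variables, red fits only E (and all 6 values in {blue, green, purple, red, teal, yellow} must be used), so E = red.
The 5 still-open variables draw from only 5 values {blue, green, purple, teal, yellow}, so each is used; only D can be blue, hence D = blue.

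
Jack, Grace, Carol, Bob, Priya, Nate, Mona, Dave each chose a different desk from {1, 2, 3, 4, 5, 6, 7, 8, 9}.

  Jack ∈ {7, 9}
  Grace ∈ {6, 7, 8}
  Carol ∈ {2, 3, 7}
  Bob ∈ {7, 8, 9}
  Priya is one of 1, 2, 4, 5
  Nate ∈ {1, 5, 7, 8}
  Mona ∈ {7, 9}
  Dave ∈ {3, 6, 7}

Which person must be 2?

Carol

Jack and Mona share exactly the 2 values {7, 9}; by pigeonhole those values go to them, so strike 7, 9 from Grace, Carol, Bob, Nate, Dave.
That leaves Bob = 8. Eliminate 8 elsewhere: Grace, Nate.
Grace's domain is down to {6}, so Grace = 6. So Dave can't be 6.
Dave has just one choice, so Dave = 3. So Carol can't be 3.
So 2 goes to Carol.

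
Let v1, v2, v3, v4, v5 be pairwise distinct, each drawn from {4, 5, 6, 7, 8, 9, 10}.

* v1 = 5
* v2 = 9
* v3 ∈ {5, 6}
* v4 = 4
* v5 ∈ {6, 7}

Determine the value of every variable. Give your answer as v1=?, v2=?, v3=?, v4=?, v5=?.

v1=5, v2=9, v3=6, v4=4, v5=7

v1 has just one choice, so v1 = 5. So v3 can't be 5.
v2's domain is down to {9}, so v2 = 9.
v3 must be 6 (only option left). Strike 6 from v5.
v4 must be 4 (only option left).
v5's domain is down to {7}, so v5 = 7.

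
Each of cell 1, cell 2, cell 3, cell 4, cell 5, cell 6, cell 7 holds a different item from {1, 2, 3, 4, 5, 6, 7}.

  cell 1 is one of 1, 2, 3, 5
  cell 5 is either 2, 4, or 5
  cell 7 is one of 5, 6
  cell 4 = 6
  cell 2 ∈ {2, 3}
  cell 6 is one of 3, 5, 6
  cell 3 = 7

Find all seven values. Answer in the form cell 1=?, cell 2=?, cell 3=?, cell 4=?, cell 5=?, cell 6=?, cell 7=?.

cell 3's domain is down to {7}, so cell 3 = 7.
That leaves cell 4 = 6. Strike 6 from cell 6, cell 7.
That leaves cell 7 = 5. So cell 1, cell 5, cell 6 can't be 5.
That leaves cell 6 = 3. Eliminate 3 elsewhere: cell 1, cell 2.
cell 2's domain is down to {2}, so cell 2 = 2. Eliminate 2 elsewhere: cell 1, cell 5.
That leaves cell 5 = 4.
cell 1 must be 1 (only option left).

cell 1=1, cell 2=2, cell 3=7, cell 4=6, cell 5=4, cell 6=3, cell 7=5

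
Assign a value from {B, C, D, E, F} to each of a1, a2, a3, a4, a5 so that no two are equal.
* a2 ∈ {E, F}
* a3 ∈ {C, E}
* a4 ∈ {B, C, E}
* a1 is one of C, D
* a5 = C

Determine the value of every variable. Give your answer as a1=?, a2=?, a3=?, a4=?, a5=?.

a1=D, a2=F, a3=E, a4=B, a5=C

a5's domain is down to {C}, so a5 = C. Remove C from a1, a3, a4.
a1's domain is down to {D}, so a1 = D.
That leaves a3 = E. Remove E from a2, a4.
That leaves a4 = B.
a2 must be F (only option left).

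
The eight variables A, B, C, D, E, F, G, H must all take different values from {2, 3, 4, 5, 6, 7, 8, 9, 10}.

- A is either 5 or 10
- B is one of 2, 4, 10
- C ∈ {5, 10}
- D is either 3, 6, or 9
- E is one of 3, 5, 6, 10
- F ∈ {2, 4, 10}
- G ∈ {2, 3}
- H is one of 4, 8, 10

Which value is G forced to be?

3

The 8 variables draw from only 8 values {2, 3, 4, 5, 6, 8, 9, 10}, so each is used; only H can be 8, hence H = 8.
The 7 still-open variables together cover exactly {2, 3, 4, 5, 6, 9, 10} — 7 values for 7 variables — and 9 appears only in D's list, so D = 9.
The 6 still-open variables draw from only 6 values {2, 3, 4, 5, 6, 10}, so each is used; only E can be 6, hence E = 6.
Among the 5 still-open variables, 3 fits only G (and all 5 values in {2, 3, 4, 5, 10} must be used), so G = 3.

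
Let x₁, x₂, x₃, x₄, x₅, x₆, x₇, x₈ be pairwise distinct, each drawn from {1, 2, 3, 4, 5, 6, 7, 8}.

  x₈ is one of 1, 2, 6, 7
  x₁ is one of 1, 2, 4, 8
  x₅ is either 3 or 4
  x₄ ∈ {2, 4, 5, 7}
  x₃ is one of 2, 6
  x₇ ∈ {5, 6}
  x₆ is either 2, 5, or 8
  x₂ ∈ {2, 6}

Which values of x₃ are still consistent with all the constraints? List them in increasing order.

2, 6

The 8 variables draw from only 8 values {1, 2, 3, 4, 5, 6, 7, 8}, so each is used; only x₅ can be 3, hence x₅ = 3.
x₂ and x₃ between them cover only {2, 6} — a naked pair. Remove those values from x₁, x₄, x₆, x₇, x₈.
That leaves x₇ = 5. So x₄, x₆ can't be 5.
x₆ must be 8 (only option left). Remove 8 from x₁.
No further eliminations apply; x₃ can still be any of 2, 6.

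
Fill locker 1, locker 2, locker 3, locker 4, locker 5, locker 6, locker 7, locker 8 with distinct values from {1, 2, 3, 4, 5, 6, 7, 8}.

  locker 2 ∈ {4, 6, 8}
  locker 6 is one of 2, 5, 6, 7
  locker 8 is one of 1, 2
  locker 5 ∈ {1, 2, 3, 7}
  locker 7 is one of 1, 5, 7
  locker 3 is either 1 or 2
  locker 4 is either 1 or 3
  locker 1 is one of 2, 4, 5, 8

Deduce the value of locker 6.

The 2 variables locker 3 and locker 8 are confined to {1, 2}, which locks those values in; drop them from locker 1, locker 4, locker 5, locker 6, locker 7.
locker 4 must be 3 (only option left). So locker 5 can't be 3.
That leaves locker 5 = 7. So locker 6, locker 7 can't be 7.
locker 7 must be 5 (only option left). Remove 5 from locker 1, locker 6.
So locker 6 = 6.

6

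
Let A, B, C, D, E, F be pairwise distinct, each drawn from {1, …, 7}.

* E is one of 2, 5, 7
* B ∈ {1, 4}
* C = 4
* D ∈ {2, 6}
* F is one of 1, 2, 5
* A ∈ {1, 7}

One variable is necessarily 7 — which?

C must be 4 (only option left). Eliminate 4 elsewhere: B.
B's domain is down to {1}, so B = 1. Strike 1 from A, F.
So 7 goes to A.

A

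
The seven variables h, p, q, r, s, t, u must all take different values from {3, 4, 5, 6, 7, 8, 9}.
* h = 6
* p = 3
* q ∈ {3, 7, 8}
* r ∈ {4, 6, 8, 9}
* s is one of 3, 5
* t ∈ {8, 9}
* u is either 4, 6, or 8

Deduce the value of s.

5

h must be 6 (only option left). Eliminate 6 elsewhere: r, u.
p's domain is down to {3}, so p = 3. Remove 3 from q, s.
So s = 5.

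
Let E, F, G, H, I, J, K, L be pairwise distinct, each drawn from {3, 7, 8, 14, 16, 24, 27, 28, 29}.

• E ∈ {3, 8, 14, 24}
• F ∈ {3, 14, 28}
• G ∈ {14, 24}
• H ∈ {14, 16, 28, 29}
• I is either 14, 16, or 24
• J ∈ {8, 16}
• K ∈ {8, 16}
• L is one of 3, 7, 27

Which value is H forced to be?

J and K share exactly the 2 values {8, 16}; by pigeonhole those values go to them, so strike 8, 16 from E, H, I.
The 2 variables G and I are confined to {14, 24}, which locks those values in; drop them from E, F, H.
E has just one choice, so E = 3. So F, L can't be 3.
F must be 28 (only option left). Remove 28 from H.
So H = 29.

29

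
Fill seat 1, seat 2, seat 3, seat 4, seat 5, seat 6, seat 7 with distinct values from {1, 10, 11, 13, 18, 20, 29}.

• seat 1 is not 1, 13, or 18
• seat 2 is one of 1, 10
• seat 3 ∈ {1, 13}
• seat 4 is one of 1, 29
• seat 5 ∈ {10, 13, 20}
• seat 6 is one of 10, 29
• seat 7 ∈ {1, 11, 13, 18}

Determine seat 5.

20

Among the 7 variables, 18 fits only seat 7 (and all 7 values in {1, 10, 11, 13, 18, 20, 29} must be used), so seat 7 = 18.
The 6 still-open variables together cover exactly {1, 10, 11, 13, 20, 29} — 6 values for 6 variables — and 11 appears only in seat 1's list, so seat 1 = 11.
Among the 5 still-open variables, 20 fits only seat 5 (and all 5 values in {1, 10, 13, 20, 29} must be used), so seat 5 = 20.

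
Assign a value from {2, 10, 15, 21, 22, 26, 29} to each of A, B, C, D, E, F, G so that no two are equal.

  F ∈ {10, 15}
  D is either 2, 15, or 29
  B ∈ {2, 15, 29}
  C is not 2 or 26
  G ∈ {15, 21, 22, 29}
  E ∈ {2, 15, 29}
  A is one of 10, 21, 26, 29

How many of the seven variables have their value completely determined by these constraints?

2

The 7 variables draw from only 7 values {2, 10, 15, 21, 22, 26, 29}, so each is used; only A can be 26, hence A = 26.
The 3 variables B, D, E are confined to {2, 15, 29}, which locks those values in; drop them from C, F, G.
That leaves F = 10. Remove 10 from C.
Determined: A=26, F=10. The other variables each still have more than one consistent value. That makes 2.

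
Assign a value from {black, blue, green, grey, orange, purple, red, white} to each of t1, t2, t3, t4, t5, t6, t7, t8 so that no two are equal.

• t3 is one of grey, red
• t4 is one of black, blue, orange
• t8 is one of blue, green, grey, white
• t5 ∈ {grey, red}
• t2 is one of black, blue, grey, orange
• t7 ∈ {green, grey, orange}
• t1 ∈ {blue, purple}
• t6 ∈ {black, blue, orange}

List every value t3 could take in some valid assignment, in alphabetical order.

The 8 variables together cover exactly {black, blue, green, grey, orange, purple, red, white} — 8 values for 8 variables — and purple appears only in t1's list, so t1 = purple.
The 7 still-open variables draw from only 7 values {black, blue, green, grey, orange, red, white}, so each is used; only t8 can be white, hence t8 = white.
The 6 still-open variables together cover exactly {black, blue, green, grey, orange, red} — 6 values for 6 variables — and green appears only in t7's list, so t7 = green.
t3 and t5 share exactly the 2 values {grey, red}; by pigeonhole those values go to them, so strike grey, red from t2.
No further eliminations apply; t3 can still be any of grey, red.

grey, red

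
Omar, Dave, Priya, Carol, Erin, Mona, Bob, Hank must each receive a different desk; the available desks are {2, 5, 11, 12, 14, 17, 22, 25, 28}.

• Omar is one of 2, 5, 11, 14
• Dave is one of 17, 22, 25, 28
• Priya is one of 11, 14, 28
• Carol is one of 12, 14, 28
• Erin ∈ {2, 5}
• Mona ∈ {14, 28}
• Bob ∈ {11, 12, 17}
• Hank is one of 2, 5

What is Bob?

Erin and Hank share exactly the 2 values {2, 5}; by pigeonhole those values go to them, so strike 2, 5 from Omar.
Omar, Priya, Mona between them cover only {11, 14, 28} — a naked triple. Remove those values from Dave, Carol, Bob.
That leaves Carol = 12. Eliminate 12 elsewhere: Bob.
So Bob = 17.

17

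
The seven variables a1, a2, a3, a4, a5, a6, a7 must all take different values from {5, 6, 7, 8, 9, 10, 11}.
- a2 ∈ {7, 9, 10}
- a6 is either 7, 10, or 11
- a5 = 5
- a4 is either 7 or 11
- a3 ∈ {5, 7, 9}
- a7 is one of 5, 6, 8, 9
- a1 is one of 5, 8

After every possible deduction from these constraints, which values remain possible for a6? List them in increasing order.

7, 10, 11

a5 must be 5 (only option left). Eliminate 5 elsewhere: a1, a3, a7.
a1 must be 8 (only option left). Remove 8 from a7.
Among the 5 still-open variables, 6 fits only a7 (and all 5 values in {6, 7, 9, 10, 11} must be used), so a7 = 6.
No further eliminations apply; a6 can still be any of 7, 10, 11.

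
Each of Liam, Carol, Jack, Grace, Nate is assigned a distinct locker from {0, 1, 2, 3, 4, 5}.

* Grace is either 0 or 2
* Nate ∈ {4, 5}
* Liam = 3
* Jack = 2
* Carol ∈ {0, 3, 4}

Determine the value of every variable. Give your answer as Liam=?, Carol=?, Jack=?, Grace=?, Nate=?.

Liam=3, Carol=4, Jack=2, Grace=0, Nate=5

Liam must be 3 (only option left). Eliminate 3 elsewhere: Carol.
Jack's domain is down to {2}, so Jack = 2. Eliminate 2 elsewhere: Grace.
Grace has just one choice, so Grace = 0. Remove 0 from Carol.
Carol's domain is down to {4}, so Carol = 4. Eliminate 4 elsewhere: Nate.
That leaves Nate = 5.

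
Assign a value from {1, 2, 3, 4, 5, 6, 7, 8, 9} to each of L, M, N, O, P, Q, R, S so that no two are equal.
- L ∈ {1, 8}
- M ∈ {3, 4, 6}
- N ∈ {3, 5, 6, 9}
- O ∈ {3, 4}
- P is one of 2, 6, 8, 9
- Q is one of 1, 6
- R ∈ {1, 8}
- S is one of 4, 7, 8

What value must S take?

7

The 2 variables L and R are confined to {1, 8}, which locks those values in; drop them from P, Q, S.
Q must be 6 (only option left). Strike 6 from M, N, P.
M and O share exactly the 2 values {3, 4}; by pigeonhole those values go to them, so strike 3, 4 from N, S.
So S = 7.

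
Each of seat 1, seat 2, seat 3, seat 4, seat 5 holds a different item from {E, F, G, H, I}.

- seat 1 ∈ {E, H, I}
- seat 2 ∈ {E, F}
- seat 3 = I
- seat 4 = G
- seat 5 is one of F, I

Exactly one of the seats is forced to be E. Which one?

seat 2

seat 3 must be I (only option left). So seat 1, seat 5 can't be I.
That leaves seat 4 = G.
seat 5's domain is down to {F}, so seat 5 = F. So seat 2 can't be F.
So E goes to seat 2.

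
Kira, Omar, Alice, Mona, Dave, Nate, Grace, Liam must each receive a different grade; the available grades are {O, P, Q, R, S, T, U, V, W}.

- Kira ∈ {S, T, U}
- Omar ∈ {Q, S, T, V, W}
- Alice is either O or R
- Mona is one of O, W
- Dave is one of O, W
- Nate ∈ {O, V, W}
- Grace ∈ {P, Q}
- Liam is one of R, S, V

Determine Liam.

S

Mona and Dave between them cover only {O, W} — a naked pair. Remove those values from Omar, Alice, Nate.
Alice has just one choice, so Alice = R. Eliminate R elsewhere: Liam.
Nate must be V (only option left). Remove V from Omar, Liam.
So Liam = S.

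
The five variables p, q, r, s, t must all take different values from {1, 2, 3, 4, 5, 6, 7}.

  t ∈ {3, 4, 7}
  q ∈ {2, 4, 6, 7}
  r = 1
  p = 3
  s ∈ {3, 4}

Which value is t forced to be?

p's domain is down to {3}, so p = 3. So s, t can't be 3.
That leaves r = 1.
s has just one choice, so s = 4. So q, t can't be 4.
So t = 7.

7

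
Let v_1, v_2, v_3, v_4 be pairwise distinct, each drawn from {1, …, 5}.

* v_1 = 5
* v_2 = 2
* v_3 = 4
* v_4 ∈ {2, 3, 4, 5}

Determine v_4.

v_1 must be 5 (only option left). Remove 5 from v_4.
v_2's domain is down to {2}, so v_2 = 2. Strike 2 from v_4.
v_3's domain is down to {4}, so v_3 = 4. Eliminate 4 elsewhere: v_4.
So v_4 = 3.

3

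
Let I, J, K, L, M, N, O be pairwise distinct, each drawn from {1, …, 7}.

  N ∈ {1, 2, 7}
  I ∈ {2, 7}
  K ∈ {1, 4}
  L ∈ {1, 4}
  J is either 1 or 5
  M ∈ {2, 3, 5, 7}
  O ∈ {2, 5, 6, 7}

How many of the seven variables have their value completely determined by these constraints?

Among the 7 variables, 3 fits only M (and all 7 values in {1, 2, 3, 4, 5, 6, 7} must be used), so M = 3.
The 6 still-open variables draw from only 6 values {1, 2, 4, 5, 6, 7}, so each is used; only O can be 6, hence O = 6.
The 5 still-open variables together cover exactly {1, 2, 4, 5, 7} — 5 values for 5 variables — and 5 appears only in J's list, so J = 5.
K and L between them cover only {1, 4} — a naked pair. Remove those values from N.
Determined: J=5, M=3, O=6. The other variables each still have more than one consistent value. That makes 3.

3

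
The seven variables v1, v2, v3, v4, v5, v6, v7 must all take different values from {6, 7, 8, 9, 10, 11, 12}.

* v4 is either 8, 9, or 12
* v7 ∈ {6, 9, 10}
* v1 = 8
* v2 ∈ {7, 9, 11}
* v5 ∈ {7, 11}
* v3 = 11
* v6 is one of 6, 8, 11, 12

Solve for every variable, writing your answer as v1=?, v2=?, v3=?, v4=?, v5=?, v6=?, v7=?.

v1's domain is down to {8}, so v1 = 8. Remove 8 from v4, v6.
v3 has just one choice, so v3 = 11. Strike 11 from v2, v5, v6.
That leaves v5 = 7. Remove 7 from v2.
v2 has just one choice, so v2 = 9. Remove 9 from v4, v7.
v4 has just one choice, so v4 = 12. So v6 can't be 12.
v6 has just one choice, so v6 = 6. Strike 6 from v7.
v7's domain is down to {10}, so v7 = 10.

v1=8, v2=9, v3=11, v4=12, v5=7, v6=6, v7=10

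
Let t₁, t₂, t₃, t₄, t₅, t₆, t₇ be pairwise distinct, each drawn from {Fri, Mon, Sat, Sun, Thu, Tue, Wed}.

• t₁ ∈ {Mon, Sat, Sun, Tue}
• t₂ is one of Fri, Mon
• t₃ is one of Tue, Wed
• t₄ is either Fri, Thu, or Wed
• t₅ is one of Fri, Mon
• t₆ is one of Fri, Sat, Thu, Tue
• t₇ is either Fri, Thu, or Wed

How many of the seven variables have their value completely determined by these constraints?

3

Among the 7 variables, Sun fits only t₁ (and all 7 values in {Fri, Mon, Sat, Sun, Thu, Tue, Wed} must be used), so t₁ = Sun.
The 6 still-open variables draw from only 6 values {Fri, Mon, Sat, Thu, Tue, Wed}, so each is used; only t₆ can be Sat, hence t₆ = Sat.
The 5 still-open variables together cover exactly {Fri, Mon, Thu, Tue, Wed} — 5 values for 5 variables — and Tue appears only in t₃'s list, so t₃ = Tue.
t₂ and t₅ share exactly the 2 values {Fri, Mon}; by pigeonhole those values go to them, so strike Fri, Mon from t₄, t₇.
Determined: t₁=Sun, t₃=Tue, t₆=Sat. The other variables each still have more than one consistent value. That makes 3.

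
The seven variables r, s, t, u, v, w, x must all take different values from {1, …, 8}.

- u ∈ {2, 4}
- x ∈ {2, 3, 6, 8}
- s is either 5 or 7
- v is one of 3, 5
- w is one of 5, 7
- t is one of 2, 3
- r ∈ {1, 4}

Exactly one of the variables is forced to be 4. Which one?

The 2 variables s and w are confined to {5, 7}, which locks those values in; drop them from v.
v has just one choice, so v = 3. So t, x can't be 3.
t has just one choice, so t = 2. Strike 2 from u, x.
So 4 goes to u.

u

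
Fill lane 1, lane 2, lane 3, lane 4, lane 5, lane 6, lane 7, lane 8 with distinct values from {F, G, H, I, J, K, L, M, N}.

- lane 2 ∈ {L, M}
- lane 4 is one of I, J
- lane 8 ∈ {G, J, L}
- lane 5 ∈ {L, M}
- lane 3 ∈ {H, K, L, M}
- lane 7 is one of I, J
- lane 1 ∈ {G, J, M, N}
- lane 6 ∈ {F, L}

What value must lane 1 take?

N

lane 2 and lane 5 share exactly the 2 values {L, M}; by pigeonhole those values go to them, so strike L, M from lane 1, lane 3, lane 6, lane 8.
lane 6's domain is down to {F}, so lane 6 = F.
lane 4 and lane 7 share exactly the 2 values {I, J}; by pigeonhole those values go to them, so strike I, J from lane 1, lane 8.
That leaves lane 8 = G. Eliminate G elsewhere: lane 1.
So lane 1 = N.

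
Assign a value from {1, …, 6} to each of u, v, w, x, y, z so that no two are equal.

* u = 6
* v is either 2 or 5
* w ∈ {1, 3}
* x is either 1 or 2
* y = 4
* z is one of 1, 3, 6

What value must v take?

u's domain is down to {6}, so u = 6. So z can't be 6.
y has just one choice, so y = 4.
The 4 still-open variables draw from only 4 values {1, 2, 3, 5}, so each is used; only v can be 5, hence v = 5.

5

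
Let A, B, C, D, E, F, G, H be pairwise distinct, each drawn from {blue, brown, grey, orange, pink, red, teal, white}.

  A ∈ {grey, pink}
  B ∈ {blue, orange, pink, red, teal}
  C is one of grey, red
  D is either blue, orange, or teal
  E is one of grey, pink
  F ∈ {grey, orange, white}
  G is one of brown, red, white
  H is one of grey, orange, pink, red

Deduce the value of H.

The 8 variables draw from only 8 values {blue, brown, grey, orange, pink, red, teal, white}, so each is used; only G can be brown, hence G = brown.
The 7 still-open variables together cover exactly {blue, grey, orange, pink, red, teal, white} — 7 values for 7 variables — and white appears only in F's list, so F = white.
The 2 variables A and E are confined to {grey, pink}, which locks those values in; drop them from B, C, H.
C's domain is down to {red}, so C = red. Strike red from B, H.
So H = orange.

orange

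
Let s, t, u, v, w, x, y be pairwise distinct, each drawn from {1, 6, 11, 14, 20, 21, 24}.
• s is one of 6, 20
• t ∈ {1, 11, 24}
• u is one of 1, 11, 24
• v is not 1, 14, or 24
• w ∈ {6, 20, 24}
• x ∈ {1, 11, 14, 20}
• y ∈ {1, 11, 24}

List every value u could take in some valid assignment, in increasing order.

The 7 variables together cover exactly {1, 6, 11, 14, 20, 21, 24} — 7 values for 7 variables — and 14 appears only in x's list, so x = 14.
The 6 still-open variables together cover exactly {1, 6, 11, 20, 21, 24} — 6 values for 6 variables — and 21 appears only in v's list, so v = 21.
t, u, y between them cover only {1, 11, 24} — a naked triple. Remove those values from w.
No further eliminations apply; u can still be any of 1, 11, 24.

1, 11, 24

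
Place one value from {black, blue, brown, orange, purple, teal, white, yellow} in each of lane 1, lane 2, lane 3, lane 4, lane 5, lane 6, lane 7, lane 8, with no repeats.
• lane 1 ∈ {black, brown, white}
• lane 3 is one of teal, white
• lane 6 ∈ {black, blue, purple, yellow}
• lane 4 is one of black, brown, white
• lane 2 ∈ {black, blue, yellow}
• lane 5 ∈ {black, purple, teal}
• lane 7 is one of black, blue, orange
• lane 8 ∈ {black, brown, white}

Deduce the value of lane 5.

purple

The 8 variables together cover exactly {black, blue, brown, orange, purple, teal, white, yellow} — 8 values for 8 variables — and orange appears only in lane 7's list, so lane 7 = orange.
The 3 variables lane 1, lane 4, lane 8 are confined to {black, brown, white}, which locks those values in; drop them from lane 2, lane 3, lane 5, lane 6.
lane 3 has just one choice, so lane 3 = teal. So lane 5 can't be teal.
So lane 5 = purple.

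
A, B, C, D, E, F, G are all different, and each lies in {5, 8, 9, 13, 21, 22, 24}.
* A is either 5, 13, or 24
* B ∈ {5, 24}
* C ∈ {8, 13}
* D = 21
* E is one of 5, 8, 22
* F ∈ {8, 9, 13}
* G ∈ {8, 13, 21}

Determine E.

22

D must be 21 (only option left). Eliminate 21 elsewhere: G.
Among the 6 still-open variables, 9 fits only F (and all 6 values in {5, 8, 9, 13, 22, 24} must be used), so F = 9.
The 5 still-open variables together cover exactly {5, 8, 13, 22, 24} — 5 values for 5 variables — and 22 appears only in E's list, so E = 22.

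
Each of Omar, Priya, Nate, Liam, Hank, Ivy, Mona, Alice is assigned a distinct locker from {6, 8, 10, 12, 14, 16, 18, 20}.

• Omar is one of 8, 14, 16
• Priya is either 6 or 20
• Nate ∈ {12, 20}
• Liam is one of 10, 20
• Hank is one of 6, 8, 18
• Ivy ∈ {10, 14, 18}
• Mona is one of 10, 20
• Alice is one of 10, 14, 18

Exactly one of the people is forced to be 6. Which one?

The 8 variables together cover exactly {6, 8, 10, 12, 14, 16, 18, 20} — 8 values for 8 variables — and 12 appears only in Nate's list, so Nate = 12.
The 7 still-open variables together cover exactly {6, 8, 10, 14, 16, 18, 20} — 7 values for 7 variables — and 16 appears only in Omar's list, so Omar = 16.
The 6 still-open variables together cover exactly {6, 8, 10, 14, 18, 20} — 6 values for 6 variables — and 8 appears only in Hank's list, so Hank = 8.
The 5 still-open variables together cover exactly {6, 10, 14, 18, 20} — 5 values for 5 variables — and 6 appears only in Priya's list, so Priya = 6.

Priya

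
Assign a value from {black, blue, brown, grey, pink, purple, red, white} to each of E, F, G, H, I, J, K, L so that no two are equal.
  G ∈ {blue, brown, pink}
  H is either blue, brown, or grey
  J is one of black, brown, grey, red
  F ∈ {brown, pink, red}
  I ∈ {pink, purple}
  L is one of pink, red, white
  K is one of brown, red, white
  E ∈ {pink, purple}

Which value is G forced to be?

Among the 8 variables, black fits only J (and all 8 values in {black, blue, brown, grey, pink, purple, red, white} must be used), so J = black.
The 7 still-open variables together cover exactly {blue, brown, grey, pink, purple, red, white} — 7 values for 7 variables — and grey appears only in H's list, so H = grey.
The 6 still-open variables draw from only 6 values {blue, brown, pink, purple, red, white}, so each is used; only G can be blue, hence G = blue.

blue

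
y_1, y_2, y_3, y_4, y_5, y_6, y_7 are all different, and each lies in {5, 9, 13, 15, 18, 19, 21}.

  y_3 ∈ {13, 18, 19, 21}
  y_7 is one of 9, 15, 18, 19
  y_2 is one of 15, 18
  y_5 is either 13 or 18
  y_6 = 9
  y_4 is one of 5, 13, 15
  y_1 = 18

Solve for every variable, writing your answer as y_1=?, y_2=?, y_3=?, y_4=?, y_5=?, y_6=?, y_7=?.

y_1 must be 18 (only option left). So y_2, y_3, y_5, y_7 can't be 18.
y_2 must be 15 (only option left). So y_4, y_7 can't be 15.
y_5 has just one choice, so y_5 = 13. Remove 13 from y_3, y_4.
y_6's domain is down to {9}, so y_6 = 9. Strike 9 from y_7.
y_7 must be 19 (only option left). Strike 19 from y_3.
That leaves y_3 = 21.
y_4 has just one choice, so y_4 = 5.

y_1=18, y_2=15, y_3=21, y_4=5, y_5=13, y_6=9, y_7=19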